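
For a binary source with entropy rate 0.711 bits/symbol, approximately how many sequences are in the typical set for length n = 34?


log2|A_typical| = nH = 34 * 0.711 = 24.174, so |A_typical| ~ 2^24.174 = 1.893e+07

1.893e+07


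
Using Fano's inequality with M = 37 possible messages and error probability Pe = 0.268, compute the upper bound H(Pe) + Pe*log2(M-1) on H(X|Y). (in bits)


H(Pe) = -Pe*log2(Pe) - (1-Pe)*log2(1-Pe) = -0.268*log2(0.268) - 0.732*log2(0.732) = 0.509118 + 0.329462 = 0.8386. Pe*log2(M-1) = 0.268*log2(36) = 1.385540. Bound = H(Pe) + Pe*log2(M-1) = 0.509118 + 0.329462 + 1.385540 = 2.2241

2.2241 bits


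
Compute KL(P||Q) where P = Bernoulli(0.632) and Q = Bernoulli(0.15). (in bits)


KL = p*log2(p/q) + (1-p)*log2((1-p)/(1-q)) = 0.632*log2(0.632/0.15) + 0.368*log2(0.368/0.85) = 0.8669

0.8669 bits


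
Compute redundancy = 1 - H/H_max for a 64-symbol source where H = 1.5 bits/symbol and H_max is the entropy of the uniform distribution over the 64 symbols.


H_max = log2(K) = log2(64) = 6.0 bits/symbol. Redundancy = 1 - H/H_max = 1 - 1.5/6.0 = 1 - 0.25 = 0.75

0.75


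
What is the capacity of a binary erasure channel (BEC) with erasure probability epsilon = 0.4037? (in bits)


C = 1 - epsilon = 1 - 0.4037 = 0.5963

0.5963 bits


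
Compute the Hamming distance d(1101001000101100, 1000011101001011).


Count differing positions: . ^ . ^ . ^ . ^ . ^ ^ . . ^ ^ ^ = 9 differences

9


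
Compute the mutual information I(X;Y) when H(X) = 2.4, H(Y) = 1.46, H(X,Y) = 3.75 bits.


I(X;Y) = H(X) + H(Y) - H(X,Y) = 2.4 + 1.46 - 3.75 = 0.11

0.11 bits


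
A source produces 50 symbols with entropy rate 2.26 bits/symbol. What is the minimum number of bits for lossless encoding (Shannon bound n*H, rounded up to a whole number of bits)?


Minimum bits >= n * H = 50 * 2.26 = 113.0, rounded up to a whole number of bits = 113

113 bits


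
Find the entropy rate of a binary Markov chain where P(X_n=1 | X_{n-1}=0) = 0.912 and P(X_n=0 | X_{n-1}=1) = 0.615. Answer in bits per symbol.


Stationary distribution: pi_0 = p10/(p01+p10) = 0.4028, pi_1 = 0.5972. Entropy rate H' = pi_0*H(p01) + pi_1*H(p10) = 0.4028*0.4298 + 0.5972*0.9615 = 0.7473

0.7473 bits/symbol


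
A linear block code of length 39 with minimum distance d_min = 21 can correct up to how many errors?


Correction capability = floor((d-1)/2) = floor((21-1)/2) = 10

10 errors


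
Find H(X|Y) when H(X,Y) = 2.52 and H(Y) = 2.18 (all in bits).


H(X|Y) = H(X,Y) - H(Y) = 2.52 - 2.18 = 0.34

0.34 bits


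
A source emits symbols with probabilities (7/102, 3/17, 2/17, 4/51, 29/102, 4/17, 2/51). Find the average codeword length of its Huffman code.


Huffman construction (repeatedly merge the two least-probable nodes; each merge adds 1 bit to every symbol beneath it): 2/51 + 7/102 = 11/102; 4/51 + 11/102 = 19/102; 2/17 + 3/17 = 5/17; 19/102 + 4/17 = 43/102; 29/102 + 5/17 = 59/102; 43/102 + 59/102 = 1. Resulting codeword lengths (in the order the probabilities were given): (4, 3, 3, 3, 2, 2, 4). L_avg = sum(p_i * l_i) = 7/102*4 + 3/17*3 + 2/17*3 + 4/51*3 + 29/102*2 + 4/17*2 + 2/51*4 = 44/17 = 2.5882

2.5882 bits


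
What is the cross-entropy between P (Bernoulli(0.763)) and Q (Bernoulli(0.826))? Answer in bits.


H(P,Q) = -p*log2(q) - (1-p)*log2(1-q). -0.763*log2(0.826) = 0.210425; -0.237*log2(0.174) = 0.597913. H(P,Q) = 0.210425 + 0.597913 = 0.8083

0.8083 bits


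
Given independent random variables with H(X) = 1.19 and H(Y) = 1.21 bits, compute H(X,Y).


For independent variables, H(X,Y) = H(X) + H(Y) = 1.19 + 1.21 = 2.4

2.4 bits


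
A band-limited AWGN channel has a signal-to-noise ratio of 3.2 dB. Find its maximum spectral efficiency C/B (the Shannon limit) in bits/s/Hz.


SNR_linear = 10^(3.2/10) = 2.0893; C/B = log2(1 + SNR_linear) = log2(1 + 2.0893) = 1.6273

1.6273 bits/s/Hz


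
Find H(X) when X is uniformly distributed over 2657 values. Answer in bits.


H = log2(n) = log2(2657) = 11.3756

11.3756 bits


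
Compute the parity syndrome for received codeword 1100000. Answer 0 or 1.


Syndrome = XOR of all bits = 1 XOR 1 XOR 0 XOR 0 XOR 0 XOR 0 XOR 0 = 0

0


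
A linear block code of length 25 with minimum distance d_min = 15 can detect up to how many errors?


Detection capability = d_min - 1 = 15 - 1 = 14

14 errors


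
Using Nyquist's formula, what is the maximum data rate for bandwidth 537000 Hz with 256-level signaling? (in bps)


Rate = 2 * B * log2(M) = 2 * 537000 * 8.0 = 8592000.0

8592000.0 bps


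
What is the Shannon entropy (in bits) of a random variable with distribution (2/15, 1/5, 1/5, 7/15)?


H = -sum(p_i * log2(p_i)). Terms: -(2/15)*log2(2/15) = 0.387585; -(1/5)*log2(1/5) = 0.464386; -(1/5)*log2(1/5) = 0.464386; -(7/15)*log2(7/15) = 0.513117. H = 0.387585 + 0.464386 + 0.464386 + 0.513117 = 1.8295

1.8295 bits


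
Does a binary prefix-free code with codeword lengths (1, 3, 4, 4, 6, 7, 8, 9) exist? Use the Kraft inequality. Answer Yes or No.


Kraft sum = sum(2^(-l_i)) = 0.7793, need <= 1. Result: satisfied (a binary prefix-free code with these lengths exists)

Yes


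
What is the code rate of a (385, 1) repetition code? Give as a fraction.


Rate = k/n = 1/385

1/385


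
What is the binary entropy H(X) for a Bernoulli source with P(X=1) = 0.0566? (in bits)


H = -p*log2(p) - (1-p)*log2(1-p). -0.0566*log2(0.0566) = 0.234497; -0.9434*log2(0.9434) = 0.079301. H = 0.234497 + 0.079301 = 0.3138

0.3138 bits


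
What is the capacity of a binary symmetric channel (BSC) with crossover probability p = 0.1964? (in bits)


H(p) = -p*log2(p) - (1-p)*log2(1-p) = -0.1964*log2(0.1964) - 0.8036*log2(0.8036) = 0.461173 + 0.253496 = 0.7147. C = 1 - H(p) = 1 - 0.7147 = 0.2853

0.2853 bits


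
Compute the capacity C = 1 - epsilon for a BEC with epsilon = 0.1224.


C = 1 - epsilon = 1 - 0.1224 = 0.8776

0.8776 bits


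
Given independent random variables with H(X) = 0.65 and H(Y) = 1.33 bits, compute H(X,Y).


For independent variables, H(X,Y) = H(X) + H(Y) = 0.65 + 1.33 = 1.98

1.98 bits


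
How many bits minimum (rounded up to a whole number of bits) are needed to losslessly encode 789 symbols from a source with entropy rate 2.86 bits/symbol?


Minimum bits >= n * H = 789 * 2.86 = 2256.54, rounded up to a whole number of bits = 2257

2257 bits


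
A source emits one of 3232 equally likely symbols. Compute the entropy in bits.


H = log2(n) = log2(3232) = 11.6582

11.6582 bits


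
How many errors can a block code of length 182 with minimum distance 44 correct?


Correction capability = floor((d-1)/2) = floor((44-1)/2) = 21

21 errors


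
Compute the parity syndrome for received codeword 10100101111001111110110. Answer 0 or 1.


Syndrome = XOR of all bits = 1 XOR 0 XOR 1 XOR 0 XOR 0 XOR 1 XOR 0 XOR 1 XOR 1 XOR 1 XOR 1 XOR 0 XOR 0 XOR 1 XOR 1 XOR 1 XOR 1 XOR 1 XOR 1 XOR 0 XOR 1 XOR 1 XOR 0 = 1

1


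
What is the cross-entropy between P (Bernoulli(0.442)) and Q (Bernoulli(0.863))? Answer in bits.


H(P,Q) = -p*log2(q) - (1-p)*log2(1-q). -0.442*log2(0.863) = 0.093955; -0.558*log2(0.137) = 1.600206. H(P,Q) = 0.093955 + 1.600206 = 1.6942

1.6942 bits


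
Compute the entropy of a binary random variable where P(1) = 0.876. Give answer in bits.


H = -p*log2(p) - (1-p)*log2(1-p). -0.876*log2(0.876) = 0.167314; -0.124*log2(0.124) = 0.373437. H = 0.167314 + 0.373437 = 0.5408

0.5408 bits


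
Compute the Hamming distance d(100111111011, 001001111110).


Count differing positions: ^ . ^ ^ ^ . . . . ^ . ^ = 6 differences

6


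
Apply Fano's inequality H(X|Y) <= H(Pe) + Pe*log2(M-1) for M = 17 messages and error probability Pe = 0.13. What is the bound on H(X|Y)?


H(Pe) = -Pe*log2(Pe) - (1-Pe)*log2(1-Pe) = -0.13*log2(0.13) - 0.87*log2(0.87) = 0.382644 + 0.174794 = 0.5574. Pe*log2(M-1) = 0.13*log2(16) = 0.520000. Bound = H(Pe) + Pe*log2(M-1) = 0.382644 + 0.174794 + 0.520000 = 1.0774

1.0774 bits


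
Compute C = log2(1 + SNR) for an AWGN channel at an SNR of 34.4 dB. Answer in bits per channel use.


SNR_linear = 10^(34.4/10) = 2754.2287; C = log2(1 + SNR_linear) = log2(1 + 2754.2287) = 11.428

11.428 bits/channel use


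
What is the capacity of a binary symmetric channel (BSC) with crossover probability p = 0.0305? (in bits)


H(p) = -p*log2(p) - (1-p)*log2(1-p) = -0.0305*log2(0.0305) - 0.9695*log2(0.9695) = 0.153569 + 0.043324 = 0.1969. C = 1 - H(p) = 1 - 0.1969 = 0.8031

0.8031 bits


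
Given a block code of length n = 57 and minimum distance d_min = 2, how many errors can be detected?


Detection capability = d_min - 1 = 2 - 1 = 1

1 errors


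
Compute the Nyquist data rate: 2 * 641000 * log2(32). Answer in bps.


Rate = 2 * B * log2(M) = 2 * 641000 * 5.0 = 6410000.0

6410000.0 bps


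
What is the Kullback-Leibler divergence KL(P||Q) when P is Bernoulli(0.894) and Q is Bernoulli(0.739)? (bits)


KL = p*log2(p/q) + (1-p)*log2((1-p)/(1-q)) = 0.894*log2(0.894/0.739) + 0.106*log2(0.106/0.261) = 0.1078

0.1078 bits


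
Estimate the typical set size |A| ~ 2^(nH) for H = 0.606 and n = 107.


log2|A_typical| = nH = 107 * 0.606 = 64.842, so |A_typical| ~ 2^64.842 = 3.307e+19

3.307e+19


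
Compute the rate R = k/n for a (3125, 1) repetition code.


Rate = k/n = 1/3125

1/3125


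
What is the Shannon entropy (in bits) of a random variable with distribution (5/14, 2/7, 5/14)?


H = -sum(p_i * log2(p_i)). Terms: -(5/14)*log2(5/14) = 0.530510; -(2/7)*log2(2/7) = 0.516387; -(5/14)*log2(5/14) = 0.530510. H = 0.530510 + 0.516387 + 0.530510 = 1.5774

1.5774 bits


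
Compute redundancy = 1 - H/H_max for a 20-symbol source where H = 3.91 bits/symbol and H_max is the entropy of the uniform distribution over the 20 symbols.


H_max = log2(K) = log2(20) = 4.3219 bits/symbol. Redundancy = 1 - H/H_max = 1 - 3.91/4.3219 = 1 - 0.9047 = 0.0953

0.0953


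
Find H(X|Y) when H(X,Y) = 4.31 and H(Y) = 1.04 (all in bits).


H(X|Y) = H(X,Y) - H(Y) = 4.31 - 1.04 = 3.27

3.27 bits


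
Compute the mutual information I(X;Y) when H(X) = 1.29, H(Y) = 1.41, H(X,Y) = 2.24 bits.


I(X;Y) = H(X) + H(Y) - H(X,Y) = 1.29 + 1.41 - 2.24 = 0.46

0.46 bits


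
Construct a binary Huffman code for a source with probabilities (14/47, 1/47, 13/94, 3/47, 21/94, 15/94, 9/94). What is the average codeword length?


Huffman construction (repeatedly merge the two least-probable nodes; each merge adds 1 bit to every symbol beneath it): 1/47 + 3/47 = 4/47; 4/47 + 9/94 = 17/94; 13/94 + 15/94 = 14/47; 17/94 + 21/94 = 19/47; 14/47 + 14/47 = 28/47; 19/47 + 28/47 = 1. Resulting codeword lengths (in the order the probabilities were given): (2, 4, 3, 4, 2, 3, 3). L_avg = sum(p_i * l_i) = 14/47*2 + 1/47*4 + 13/94*3 + 3/47*4 + 21/94*2 + 15/94*3 + 9/94*3 = 241/94 = 2.5638

2.5638 bits


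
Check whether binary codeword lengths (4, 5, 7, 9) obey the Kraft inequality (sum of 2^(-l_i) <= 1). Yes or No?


Kraft sum = sum(2^(-l_i)) = 0.1035, need <= 1. Result: satisfied (a binary prefix-free code with these lengths exists)

Yes


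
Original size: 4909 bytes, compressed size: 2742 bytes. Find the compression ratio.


Ratio = original / compressed = 4909 / 2742 = 1.7903

1.7903


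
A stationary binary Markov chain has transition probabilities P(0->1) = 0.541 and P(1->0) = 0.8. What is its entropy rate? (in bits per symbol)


Stationary distribution: pi_0 = p10/(p01+p10) = 0.5966, pi_1 = 0.4034. Entropy rate H' = pi_0*H(p01) + pi_1*H(p10) = 0.5966*0.9951 + 0.4034*0.7219 = 0.8849

0.8849 bits/symbol


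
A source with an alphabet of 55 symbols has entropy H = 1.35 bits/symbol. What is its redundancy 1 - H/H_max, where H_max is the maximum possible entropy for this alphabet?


H_max = log2(K) = log2(55) = 5.7814 bits/symbol. Redundancy = 1 - H/H_max = 1 - 1.35/5.7814 = 1 - 0.2335 = 0.7665

0.7665


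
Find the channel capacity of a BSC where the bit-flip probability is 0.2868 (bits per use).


H(p) = -p*log2(p) - (1-p)*log2(1-p) = -0.2868*log2(0.2868) - 0.7132*log2(0.7132) = 0.516780 + 0.347772 = 0.8646. C = 1 - H(p) = 1 - 0.8646 = 0.1354

0.1354 bits


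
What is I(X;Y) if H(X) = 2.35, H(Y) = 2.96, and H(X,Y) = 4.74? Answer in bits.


I(X;Y) = H(X) + H(Y) - H(X,Y) = 2.35 + 2.96 - 4.74 = 0.57

0.57 bits


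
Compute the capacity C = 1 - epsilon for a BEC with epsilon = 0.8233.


C = 1 - epsilon = 1 - 0.8233 = 0.1767

0.1767 bits


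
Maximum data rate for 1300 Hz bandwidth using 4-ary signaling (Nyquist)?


Rate = 2 * B * log2(M) = 2 * 1300 * 2.0 = 5200.0

5200.0 bps


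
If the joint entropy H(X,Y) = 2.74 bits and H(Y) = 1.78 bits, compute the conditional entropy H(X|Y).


H(X|Y) = H(X,Y) - H(Y) = 2.74 - 1.78 = 0.96

0.96 bits


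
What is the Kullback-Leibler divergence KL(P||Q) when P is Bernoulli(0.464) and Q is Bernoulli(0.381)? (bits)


KL = p*log2(p/q) + (1-p)*log2((1-p)/(1-q)) = 0.464*log2(0.464/0.381) + 0.536*log2(0.536/0.619) = 0.0206

0.0206 bits


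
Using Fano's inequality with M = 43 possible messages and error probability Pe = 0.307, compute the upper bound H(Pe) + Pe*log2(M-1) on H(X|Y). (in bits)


H(Pe) = -Pe*log2(Pe) - (1-Pe)*log2(1-Pe) = -0.307*log2(0.307) - 0.693*log2(0.693) = 0.523033 + 0.366647 = 0.8897. Pe*log2(M-1) = 0.307*log2(42) = 1.655441. Bound = H(Pe) + Pe*log2(M-1) = 0.523033 + 0.366647 + 1.655441 = 2.5451

2.5451 bits


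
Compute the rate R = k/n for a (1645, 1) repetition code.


Rate = k/n = 1/1645

1/1645


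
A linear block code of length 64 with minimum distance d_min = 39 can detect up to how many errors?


Detection capability = d_min - 1 = 39 - 1 = 38

38 errors


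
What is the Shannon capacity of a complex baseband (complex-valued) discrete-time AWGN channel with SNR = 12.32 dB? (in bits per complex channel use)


SNR_linear = 10^(12.32/10) = 17.0608; C = log2(1 + SNR_linear) = log2(1 + 17.0608) = 4.1748

4.1748 bits/channel use


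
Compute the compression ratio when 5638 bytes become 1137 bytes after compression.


Ratio = original / compressed = 5638 / 1137 = 4.9587

4.9587


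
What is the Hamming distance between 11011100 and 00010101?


Count differing positions: ^ ^ . . ^ . . ^ = 4 differences

4


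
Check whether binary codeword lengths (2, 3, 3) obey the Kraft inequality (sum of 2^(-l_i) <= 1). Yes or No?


Kraft sum = sum(2^(-l_i)) = 0.5, need <= 1. Result: satisfied (a binary prefix-free code with these lengths exists)

Yes


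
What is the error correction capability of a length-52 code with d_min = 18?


Correction capability = floor((d-1)/2) = floor((18-1)/2) = 8

8 errors


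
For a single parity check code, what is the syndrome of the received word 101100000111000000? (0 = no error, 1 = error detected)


Syndrome = XOR of all bits = 1 XOR 0 XOR 1 XOR 1 XOR 0 XOR 0 XOR 0 XOR 0 XOR 0 XOR 1 XOR 1 XOR 1 XOR 0 XOR 0 XOR 0 XOR 0 XOR 0 XOR 0 = 0

0


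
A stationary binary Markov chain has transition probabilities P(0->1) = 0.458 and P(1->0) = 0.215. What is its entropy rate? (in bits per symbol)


Stationary distribution: pi_0 = p10/(p01+p10) = 0.3195, pi_1 = 0.6805. Entropy rate H' = pi_0*H(p01) + pi_1*H(p10) = 0.3195*0.9949 + 0.6805*0.7509 = 0.8289

0.8289 bits/symbol


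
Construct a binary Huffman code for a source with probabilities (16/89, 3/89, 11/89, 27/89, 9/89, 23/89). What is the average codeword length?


Huffman construction (repeatedly merge the two least-probable nodes; each merge adds 1 bit to every symbol beneath it): 3/89 + 9/89 = 12/89; 11/89 + 12/89 = 23/89; 16/89 + 23/89 = 39/89; 23/89 + 27/89 = 50/89; 39/89 + 50/89 = 1. Resulting codeword lengths (in the order the probabilities were given): (2, 4, 3, 2, 4, 2). L_avg = sum(p_i * l_i) = 16/89*2 + 3/89*4 + 11/89*3 + 27/89*2 + 9/89*4 + 23/89*2 = 213/89 = 2.3933

2.3933 bits


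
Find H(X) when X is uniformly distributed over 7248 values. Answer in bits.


H = log2(n) = log2(7248) = 12.8234

12.8234 bits


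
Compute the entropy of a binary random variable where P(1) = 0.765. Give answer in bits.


H = -p*log2(p) - (1-p)*log2(1-p). -0.765*log2(0.765) = 0.295648; -0.235*log2(0.235) = 0.490978. H = 0.295648 + 0.490978 = 0.7866

0.7866 bits


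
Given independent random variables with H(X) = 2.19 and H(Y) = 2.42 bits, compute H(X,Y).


For independent variables, H(X,Y) = H(X) + H(Y) = 2.19 + 2.42 = 4.61

4.61 bits


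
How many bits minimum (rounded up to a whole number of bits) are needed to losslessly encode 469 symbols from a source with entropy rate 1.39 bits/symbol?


Minimum bits >= n * H = 469 * 1.39 = 651.91, rounded up to a whole number of bits = 652

652 bits


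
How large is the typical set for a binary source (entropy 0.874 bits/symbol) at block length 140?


log2|A_typical| = nH = 140 * 0.874 = 122.36, so |A_typical| ~ 2^122.36 = 6.824e+36

6.824e+36


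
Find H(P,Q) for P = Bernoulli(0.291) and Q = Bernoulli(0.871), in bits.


H(P,Q) = -p*log2(q) - (1-p)*log2(1-q). -0.291*log2(0.871) = 0.057983; -0.709*log2(0.129) = 2.094781. H(P,Q) = 0.057983 + 2.094781 = 2.1528

2.1528 bits


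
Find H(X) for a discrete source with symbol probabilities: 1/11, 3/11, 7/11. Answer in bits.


H = -sum(p_i * log2(p_i)). Terms: -(1/11)*log2(1/11) = 0.314494; -(3/11)*log2(3/11) = 0.511219; -(7/11)*log2(7/11) = 0.414958. H = 0.314494 + 0.511219 + 0.414958 = 1.2407

1.2407 bits


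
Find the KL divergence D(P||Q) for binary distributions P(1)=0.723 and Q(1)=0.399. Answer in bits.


KL = p*log2(p/q) + (1-p)*log2((1-p)/(1-q)) = 0.723*log2(0.723/0.399) + 0.277*log2(0.277/0.601) = 0.3105

0.3105 bits


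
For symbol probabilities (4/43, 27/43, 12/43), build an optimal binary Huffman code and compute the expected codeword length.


Huffman construction (repeatedly merge the two least-probable nodes; each merge adds 1 bit to every symbol beneath it): 4/43 + 12/43 = 16/43; 16/43 + 27/43 = 1. Resulting codeword lengths (in the order the probabilities were given): (2, 1, 2). L_avg = sum(p_i * l_i) = 4/43*2 + 27/43*1 + 12/43*2 = 59/43 = 1.3721

1.3721 bits


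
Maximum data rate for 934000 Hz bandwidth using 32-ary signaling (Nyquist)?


Rate = 2 * B * log2(M) = 2 * 934000 * 5.0 = 9340000.0

9340000.0 bps


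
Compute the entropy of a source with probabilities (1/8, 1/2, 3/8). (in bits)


H = -sum(p_i * log2(p_i)). Terms: -(1/8)*log2(1/8) = 0.375000; -(1/2)*log2(1/2) = 0.500000; -(3/8)*log2(3/8) = 0.530639. H = 0.375000 + 0.500000 + 0.530639 = 1.4056

1.4056 bits


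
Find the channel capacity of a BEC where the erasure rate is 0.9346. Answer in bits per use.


C = 1 - epsilon = 1 - 0.9346 = 0.0654

0.0654 bits


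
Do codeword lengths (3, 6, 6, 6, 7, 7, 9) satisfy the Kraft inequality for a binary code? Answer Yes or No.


Kraft sum = sum(2^(-l_i)) = 0.1895, need <= 1. Result: satisfied (a binary prefix-free code with these lengths exists)

Yes


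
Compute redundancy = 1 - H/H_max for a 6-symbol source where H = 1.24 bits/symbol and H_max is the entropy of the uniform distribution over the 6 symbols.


H_max = log2(K) = log2(6) = 2.585 bits/symbol. Redundancy = 1 - H/H_max = 1 - 1.24/2.585 = 1 - 0.4797 = 0.5203

0.5203


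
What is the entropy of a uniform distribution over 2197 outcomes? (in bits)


H = log2(n) = log2(2197) = 11.1013

11.1013 bits


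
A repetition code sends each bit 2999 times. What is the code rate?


Rate = k/n = 1/2999

1/2999


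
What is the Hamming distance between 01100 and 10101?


Count differing positions: ^ ^ . . ^ = 3 differences

3


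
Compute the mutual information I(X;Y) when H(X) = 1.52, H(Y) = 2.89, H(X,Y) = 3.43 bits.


I(X;Y) = H(X) + H(Y) - H(X,Y) = 1.52 + 2.89 - 3.43 = 0.98

0.98 bits


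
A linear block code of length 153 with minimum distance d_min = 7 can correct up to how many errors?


Correction capability = floor((d-1)/2) = floor((7-1)/2) = 3

3 errors


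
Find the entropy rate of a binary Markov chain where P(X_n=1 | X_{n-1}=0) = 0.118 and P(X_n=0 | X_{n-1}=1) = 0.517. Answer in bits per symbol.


Stationary distribution: pi_0 = p10/(p01+p10) = 0.8142, pi_1 = 0.1858. Entropy rate H' = pi_0*H(p01) + pi_1*H(p10) = 0.8142*0.5236 + 0.1858*0.9992 = 0.612

0.612 bits/symbol


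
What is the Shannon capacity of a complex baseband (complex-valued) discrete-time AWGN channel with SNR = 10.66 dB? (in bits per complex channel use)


SNR_linear = 10^(10.66/10) = 11.6413; C = log2(1 + SNR_linear) = log2(1 + 11.6413) = 3.6601

3.6601 bits/channel use


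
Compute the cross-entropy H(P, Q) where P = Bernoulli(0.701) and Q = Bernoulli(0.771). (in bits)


H(P,Q) = -p*log2(q) - (1-p)*log2(1-q). -0.701*log2(0.771) = 0.263013; -0.299*log2(0.229) = 0.635848. H(P,Q) = 0.263013 + 0.635848 = 0.8989

0.8989 bits


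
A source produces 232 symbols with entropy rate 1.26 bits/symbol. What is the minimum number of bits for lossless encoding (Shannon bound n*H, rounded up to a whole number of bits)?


Minimum bits >= n * H = 232 * 1.26 = 292.32, rounded up to a whole number of bits = 293

293 bits


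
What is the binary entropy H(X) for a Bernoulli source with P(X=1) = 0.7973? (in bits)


H = -p*log2(p) - (1-p)*log2(1-p). -0.7973*log2(0.7973) = 0.260562; -0.2027*log2(0.2027) = 0.466733. H = 0.260562 + 0.466733 = 0.7273

0.7273 bits


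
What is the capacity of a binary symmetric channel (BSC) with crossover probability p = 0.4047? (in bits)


H(p) = -p*log2(p) - (1-p)*log2(1-p) = -0.4047*log2(0.4047) - 0.5953*log2(0.5953) = 0.528164 + 0.445470 = 0.9736. C = 1 - H(p) = 1 - 0.9736 = 0.0264

0.0264 bits


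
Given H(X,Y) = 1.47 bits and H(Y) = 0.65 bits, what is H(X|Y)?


H(X|Y) = H(X,Y) - H(Y) = 1.47 - 0.65 = 0.82

0.82 bits


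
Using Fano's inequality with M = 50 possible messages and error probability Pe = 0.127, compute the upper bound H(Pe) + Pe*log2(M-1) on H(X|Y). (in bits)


H(Pe) = -Pe*log2(Pe) - (1-Pe)*log2(1-Pe) = -0.127*log2(0.127) - 0.873*log2(0.873) = 0.378092 + 0.171061 = 0.5492. Pe*log2(M-1) = 0.127*log2(49) = 0.713068. Bound = H(Pe) + Pe*log2(M-1) = 0.378092 + 0.171061 + 0.713068 = 1.2622

1.2622 bits


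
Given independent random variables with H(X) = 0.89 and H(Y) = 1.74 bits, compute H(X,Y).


For independent variables, H(X,Y) = H(X) + H(Y) = 0.89 + 1.74 = 2.63

2.63 bits


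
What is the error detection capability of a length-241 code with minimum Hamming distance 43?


Detection capability = d_min - 1 = 43 - 1 = 42

42 errors


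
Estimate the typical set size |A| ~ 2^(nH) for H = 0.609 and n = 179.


log2|A_typical| = nH = 179 * 0.609 = 109.011, so |A_typical| ~ 2^109.011 = 6.540e+32

6.540e+32


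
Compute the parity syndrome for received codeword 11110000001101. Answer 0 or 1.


Syndrome = XOR of all bits = 1 XOR 1 XOR 1 XOR 1 XOR 0 XOR 0 XOR 0 XOR 0 XOR 0 XOR 0 XOR 1 XOR 1 XOR 0 XOR 1 = 1

1


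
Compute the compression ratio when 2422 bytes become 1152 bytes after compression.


Ratio = original / compressed = 2422 / 1152 = 2.1024

2.1024


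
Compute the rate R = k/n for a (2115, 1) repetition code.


Rate = k/n = 1/2115

1/2115


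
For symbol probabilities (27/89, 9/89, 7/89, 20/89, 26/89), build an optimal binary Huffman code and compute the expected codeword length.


Huffman construction (repeatedly merge the two least-probable nodes; each merge adds 1 bit to every symbol beneath it): 7/89 + 9/89 = 16/89; 16/89 + 20/89 = 36/89; 26/89 + 27/89 = 53/89; 36/89 + 53/89 = 1. Resulting codeword lengths (in the order the probabilities were given): (2, 3, 3, 2, 2). L_avg = sum(p_i * l_i) = 27/89*2 + 9/89*3 + 7/89*3 + 20/89*2 + 26/89*2 = 194/89 = 2.1798

2.1798 bits


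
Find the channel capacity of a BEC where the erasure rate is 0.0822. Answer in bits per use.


C = 1 - epsilon = 1 - 0.0822 = 0.9178

0.9178 bits


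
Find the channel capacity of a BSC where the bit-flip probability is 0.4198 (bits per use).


H(p) = -p*log2(p) - (1-p)*log2(1-p) = -0.4198*log2(0.4198) - 0.5802*log2(0.5802) = 0.525684 + 0.455676 = 0.9814. C = 1 - H(p) = 1 - 0.9814 = 0.0186

0.0186 bits


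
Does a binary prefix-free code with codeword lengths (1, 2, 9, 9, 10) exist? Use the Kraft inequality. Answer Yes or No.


Kraft sum = sum(2^(-l_i)) = 0.7549, need <= 1. Result: satisfied (a binary prefix-free code with these lengths exists)

Yes


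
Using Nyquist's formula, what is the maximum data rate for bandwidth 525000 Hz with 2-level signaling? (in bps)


Rate = 2 * B * log2(M) = 2 * 525000 * 1.0 = 1050000.0

1050000.0 bps


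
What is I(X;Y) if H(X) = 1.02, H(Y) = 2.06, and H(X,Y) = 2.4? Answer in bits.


I(X;Y) = H(X) + H(Y) - H(X,Y) = 1.02 + 2.06 - 2.4 = 0.68

0.68 bits


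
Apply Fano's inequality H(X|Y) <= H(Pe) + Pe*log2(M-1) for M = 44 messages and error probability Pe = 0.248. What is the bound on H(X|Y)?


H(Pe) = -Pe*log2(Pe) - (1-Pe)*log2(1-Pe) = -0.248*log2(0.248) - 0.752*log2(0.752) = 0.498874 + 0.309219 = 0.8081. Pe*log2(M-1) = 0.248*log2(43) = 1.345714. Bound = H(Pe) + Pe*log2(M-1) = 0.498874 + 0.309219 + 1.345714 = 2.1538

2.1538 bits


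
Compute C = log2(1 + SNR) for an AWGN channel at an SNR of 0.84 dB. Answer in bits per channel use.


SNR_linear = 10^(0.84/10) = 1.2134; C = log2(1 + SNR_linear) = log2(1 + 1.2134) = 1.1463

1.1463 bits/channel use


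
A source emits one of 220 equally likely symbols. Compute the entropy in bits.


H = log2(n) = log2(220) = 7.7814

7.7814 bits


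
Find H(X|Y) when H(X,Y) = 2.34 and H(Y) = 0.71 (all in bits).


H(X|Y) = H(X,Y) - H(Y) = 2.34 - 0.71 = 1.63

1.63 bits


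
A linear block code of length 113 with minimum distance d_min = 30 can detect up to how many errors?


Detection capability = d_min - 1 = 30 - 1 = 29

29 errors


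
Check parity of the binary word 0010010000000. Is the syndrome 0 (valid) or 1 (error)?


Syndrome = XOR of all bits = 0 XOR 0 XOR 1 XOR 0 XOR 0 XOR 1 XOR 0 XOR 0 XOR 0 XOR 0 XOR 0 XOR 0 XOR 0 = 0

0


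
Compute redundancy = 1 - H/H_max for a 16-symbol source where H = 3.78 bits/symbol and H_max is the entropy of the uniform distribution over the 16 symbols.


H_max = log2(K) = log2(16) = 4.0 bits/symbol. Redundancy = 1 - H/H_max = 1 - 3.78/4.0 = 1 - 0.945 = 0.055

0.055


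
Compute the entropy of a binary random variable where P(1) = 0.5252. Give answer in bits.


H = -p*log2(p) - (1-p)*log2(1-p). -0.5252*log2(0.5252) = 0.487943; -0.4748*log2(0.4748) = 0.510224. H = 0.487943 + 0.510224 = 0.9982

0.9982 bits


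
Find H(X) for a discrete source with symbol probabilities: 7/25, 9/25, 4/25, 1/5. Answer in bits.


H = -sum(p_i * log2(p_i)). Terms: -(7/25)*log2(7/25) = 0.514220; -(9/25)*log2(9/25) = 0.530615; -(4/25)*log2(4/25) = 0.423017; -(1/5)*log2(1/5) = 0.464386. H = 0.514220 + 0.530615 + 0.423017 + 0.464386 = 1.9322

1.9322 bits


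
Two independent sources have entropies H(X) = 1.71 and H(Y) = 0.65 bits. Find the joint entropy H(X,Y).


For independent variables, H(X,Y) = H(X) + H(Y) = 1.71 + 0.65 = 2.36

2.36 bits


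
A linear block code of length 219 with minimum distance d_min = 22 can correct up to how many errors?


Correction capability = floor((d-1)/2) = floor((22-1)/2) = 10

10 errors


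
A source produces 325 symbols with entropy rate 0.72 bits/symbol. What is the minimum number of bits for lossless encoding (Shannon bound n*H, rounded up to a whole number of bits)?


Minimum bits >= n * H = 325 * 0.72 = 234.0, rounded up to a whole number of bits = 234

234 bits


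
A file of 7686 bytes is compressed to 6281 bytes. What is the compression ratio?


Ratio = original / compressed = 7686 / 6281 = 1.2237

1.2237


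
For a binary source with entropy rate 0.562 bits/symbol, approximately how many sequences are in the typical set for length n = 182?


log2|A_typical| = nH = 182 * 0.562 = 102.284, so |A_typical| ~ 2^102.284 = 6.174e+30

6.174e+30


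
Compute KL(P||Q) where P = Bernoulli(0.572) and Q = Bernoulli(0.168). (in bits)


KL = p*log2(p/q) + (1-p)*log2((1-p)/(1-q)) = 0.572*log2(0.572/0.168) + 0.428*log2(0.428/0.832) = 0.6006

0.6006 bits


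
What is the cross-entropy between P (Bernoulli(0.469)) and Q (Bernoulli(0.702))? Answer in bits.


H(P,Q) = -p*log2(q) - (1-p)*log2(1-q). -0.469*log2(0.702) = 0.239404; -0.531*log2(0.298) = 0.927453. H(P,Q) = 0.239404 + 0.927453 = 1.1669

1.1669 bits


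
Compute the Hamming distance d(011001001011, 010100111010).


Count differing positions: . . ^ ^ . ^ ^ ^ . . . ^ = 6 differences

6


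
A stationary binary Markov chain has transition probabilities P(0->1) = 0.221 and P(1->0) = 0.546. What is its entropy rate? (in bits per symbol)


Stationary distribution: pi_0 = p10/(p01+p10) = 0.7119, pi_1 = 0.2881. Entropy rate H' = pi_0*H(p01) + pi_1*H(p10) = 0.7119*0.762 + 0.2881*0.9939 = 0.8288

0.8288 bits/symbol


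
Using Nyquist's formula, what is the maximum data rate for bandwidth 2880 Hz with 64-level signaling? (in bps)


Rate = 2 * B * log2(M) = 2 * 2880 * 6.0 = 34560.0

34560.0 bps


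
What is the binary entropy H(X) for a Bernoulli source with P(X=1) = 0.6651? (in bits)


H = -p*log2(p) - (1-p)*log2(1-p). -0.6651*log2(0.6651) = 0.391316; -0.3349*log2(0.3349) = 0.528538. H = 0.391316 + 0.528538 = 0.9199

0.9199 bits


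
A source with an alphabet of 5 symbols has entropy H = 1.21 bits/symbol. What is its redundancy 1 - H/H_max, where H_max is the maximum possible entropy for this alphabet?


H_max = log2(K) = log2(5) = 2.3219 bits/symbol. Redundancy = 1 - H/H_max = 1 - 1.21/2.3219 = 1 - 0.5211 = 0.4789

0.4789


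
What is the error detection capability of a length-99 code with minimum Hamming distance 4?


Detection capability = d_min - 1 = 4 - 1 = 3

3 errors


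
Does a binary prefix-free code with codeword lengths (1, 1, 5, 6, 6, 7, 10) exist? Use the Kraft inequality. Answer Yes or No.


Kraft sum = sum(2^(-l_i)) = 1.0713, need <= 1. Result: violated (a binary prefix-free code with these lengths cannot exist)

No


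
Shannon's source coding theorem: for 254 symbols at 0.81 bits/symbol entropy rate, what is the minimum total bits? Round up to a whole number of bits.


Minimum bits >= n * H = 254 * 0.81 = 205.74, rounded up to a whole number of bits = 206

206 bits


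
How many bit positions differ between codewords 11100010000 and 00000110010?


Count differing positions: ^ ^ ^ . . ^ . . . ^ . = 5 differences

5


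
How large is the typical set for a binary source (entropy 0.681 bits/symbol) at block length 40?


log2|A_typical| = nH = 40 * 0.681 = 27.24, so |A_typical| ~ 2^27.24 = 1.585e+08

1.585e+08


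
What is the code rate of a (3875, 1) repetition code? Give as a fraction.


Rate = k/n = 1/3875

1/3875


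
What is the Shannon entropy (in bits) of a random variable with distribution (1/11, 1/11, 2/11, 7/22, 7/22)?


H = -sum(p_i * log2(p_i)). Terms: -(1/11)*log2(1/11) = 0.314494; -(1/11)*log2(1/11) = 0.314494; -(2/11)*log2(2/11) = 0.447169; -(7/22)*log2(7/22) = 0.525661; -(7/22)*log2(7/22) = 0.525661. H = 0.314494 + 0.314494 + 0.447169 + 0.525661 + 0.525661 = 2.1275

2.1275 bits


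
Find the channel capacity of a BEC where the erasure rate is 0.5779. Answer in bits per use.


C = 1 - epsilon = 1 - 0.5779 = 0.4221

0.4221 bits


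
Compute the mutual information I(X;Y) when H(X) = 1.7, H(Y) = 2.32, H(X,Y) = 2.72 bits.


I(X;Y) = H(X) + H(Y) - H(X,Y) = 1.7 + 2.32 - 2.72 = 1.3

1.3 bits


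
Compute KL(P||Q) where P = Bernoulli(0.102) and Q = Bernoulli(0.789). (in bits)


KL = p*log2(p/q) + (1-p)*log2((1-p)/(1-q)) = 0.102*log2(0.102/0.789) + 0.898*log2(0.898/0.211) = 1.5753

1.5753 bits


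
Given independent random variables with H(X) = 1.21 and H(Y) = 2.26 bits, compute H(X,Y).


For independent variables, H(X,Y) = H(X) + H(Y) = 1.21 + 2.26 = 3.47

3.47 bits


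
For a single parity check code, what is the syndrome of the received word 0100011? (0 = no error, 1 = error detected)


Syndrome = XOR of all bits = 0 XOR 1 XOR 0 XOR 0 XOR 0 XOR 1 XOR 1 = 1

1


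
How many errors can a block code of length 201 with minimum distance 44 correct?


Correction capability = floor((d-1)/2) = floor((44-1)/2) = 21

21 errors


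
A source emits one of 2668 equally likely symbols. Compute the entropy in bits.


H = log2(n) = log2(2668) = 11.3815

11.3815 bits


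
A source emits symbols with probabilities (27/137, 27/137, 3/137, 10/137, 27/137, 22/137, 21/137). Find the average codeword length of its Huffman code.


Huffman construction (repeatedly merge the two least-probable nodes; each merge adds 1 bit to every symbol beneath it): 3/137 + 10/137 = 13/137; 13/137 + 21/137 = 34/137; 22/137 + 27/137 = 49/137; 27/137 + 27/137 = 54/137; 34/137 + 49/137 = 83/137; 54/137 + 83/137 = 1. Resulting codeword lengths (in the order the probabilities were given): (3, 2, 4, 4, 2, 3, 3). L_avg = sum(p_i * l_i) = 27/137*3 + 27/137*2 + 3/137*4 + 10/137*4 + 27/137*2 + 22/137*3 + 21/137*3 = 370/137 = 2.7007

2.7007 bits


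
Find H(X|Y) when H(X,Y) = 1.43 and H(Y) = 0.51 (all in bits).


H(X|Y) = H(X,Y) - H(Y) = 1.43 - 0.51 = 0.92

0.92 bits


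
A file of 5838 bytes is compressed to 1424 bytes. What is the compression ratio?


Ratio = original / compressed = 5838 / 1424 = 4.0997

4.0997


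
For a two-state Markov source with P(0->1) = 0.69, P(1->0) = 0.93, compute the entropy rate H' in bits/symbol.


Stationary distribution: pi_0 = p10/(p01+p10) = 0.5741, pi_1 = 0.4259. Entropy rate H' = pi_0*H(p01) + pi_1*H(p10) = 0.5741*0.8932 + 0.4259*0.3659 = 0.6686

0.6686 bits/symbol


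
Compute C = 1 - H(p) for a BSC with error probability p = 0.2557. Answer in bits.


H(p) = -p*log2(p) - (1-p)*log2(1-p) = -0.2557*log2(0.2557) - 0.7443*log2(0.7443) = 0.503084 + 0.317104 = 0.8202. C = 1 - H(p) = 1 - 0.8202 = 0.1798

0.1798 bits


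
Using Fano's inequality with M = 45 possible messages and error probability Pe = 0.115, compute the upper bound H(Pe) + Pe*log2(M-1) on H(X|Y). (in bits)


H(Pe) = -Pe*log2(Pe) - (1-Pe)*log2(1-Pe) = -0.115*log2(0.115) - 0.885*log2(0.885) = 0.358834 + 0.155982 = 0.5148. Pe*log2(M-1) = 0.115*log2(44) = 0.627835. Bound = H(Pe) + Pe*log2(M-1) = 0.358834 + 0.155982 + 0.627835 = 1.1427

1.1427 bits


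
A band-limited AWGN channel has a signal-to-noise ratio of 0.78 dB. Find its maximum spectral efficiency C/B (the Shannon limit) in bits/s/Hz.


SNR_linear = 10^(0.78/10) = 1.1967; C/B = log2(1 + SNR_linear) = log2(1 + 1.1967) = 1.1354

1.1354 bits/s/Hz


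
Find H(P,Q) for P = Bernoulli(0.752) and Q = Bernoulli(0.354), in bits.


H(P,Q) = -p*log2(q) - (1-p)*log2(1-q). -0.752*log2(0.354) = 1.126630; -0.248*log2(0.646) = 0.156338. H(P,Q) = 1.126630 + 0.156338 = 1.283

1.283 bits


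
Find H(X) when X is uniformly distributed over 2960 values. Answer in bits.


H = log2(n) = log2(2960) = 11.5314

11.5314 bits


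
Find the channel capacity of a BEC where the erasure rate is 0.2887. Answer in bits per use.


C = 1 - epsilon = 1 - 0.2887 = 0.7113

0.7113 bits


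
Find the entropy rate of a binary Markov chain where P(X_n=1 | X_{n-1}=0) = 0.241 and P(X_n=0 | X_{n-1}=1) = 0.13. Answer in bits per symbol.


Stationary distribution: pi_0 = p10/(p01+p10) = 0.3504, pi_1 = 0.6496. Entropy rate H' = pi_0*H(p01) + pi_1*H(p10) = 0.3504*0.7967 + 0.6496*0.5574 = 0.6413

0.6413 bits/symbol


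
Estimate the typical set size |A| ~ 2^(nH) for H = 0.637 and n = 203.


log2|A_typical| = nH = 203 * 0.637 = 129.311, so |A_typical| ~ 2^129.311 = 8.443e+38

8.443e+38


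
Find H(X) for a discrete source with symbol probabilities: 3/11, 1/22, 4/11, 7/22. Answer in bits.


H = -sum(p_i * log2(p_i)). Terms: -(3/11)*log2(3/11) = 0.511219; -(1/22)*log2(1/22) = 0.202701; -(4/11)*log2(4/11) = 0.530702; -(7/22)*log2(7/22) = 0.525661. H = 0.511219 + 0.202701 + 0.530702 + 0.525661 = 1.7703

1.7703 bits


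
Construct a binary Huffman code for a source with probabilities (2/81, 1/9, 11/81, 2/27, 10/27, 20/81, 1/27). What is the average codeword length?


Huffman construction (repeatedly merge the two least-probable nodes; each merge adds 1 bit to every symbol beneath it): 2/81 + 1/27 = 5/81; 5/81 + 2/27 = 11/81; 1/9 + 11/81 = 20/81; 11/81 + 20/81 = 31/81; 20/81 + 10/27 = 50/81; 31/81 + 50/81 = 1. Resulting codeword lengths (in the order the probabilities were given): (4, 3, 3, 3, 2, 2, 4). L_avg = sum(p_i * l_i) = 2/81*4 + 1/9*3 + 11/81*3 + 2/27*3 + 10/27*2 + 20/81*2 + 1/27*4 = 22/9 = 2.4444

2.4444 bits


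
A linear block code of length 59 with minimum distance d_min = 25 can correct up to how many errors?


Correction capability = floor((d-1)/2) = floor((25-1)/2) = 12

12 errors


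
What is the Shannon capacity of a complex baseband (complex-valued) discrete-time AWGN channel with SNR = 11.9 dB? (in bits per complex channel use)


SNR_linear = 10^(11.9/10) = 15.4882; C = log2(1 + SNR_linear) = log2(1 + 15.4882) = 4.0434

4.0434 bits/channel use


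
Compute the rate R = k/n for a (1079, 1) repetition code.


Rate = k/n = 1/1079

1/1079


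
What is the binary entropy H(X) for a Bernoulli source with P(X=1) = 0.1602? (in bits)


H = -p*log2(p) - (1-p)*log2(1-p). -0.1602*log2(0.1602) = 0.423257; -0.8398*log2(0.8398) = 0.211531. H = 0.423257 + 0.211531 = 0.6348

0.6348 bits


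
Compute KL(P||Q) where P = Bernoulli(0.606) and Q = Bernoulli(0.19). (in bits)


KL = p*log2(p/q) + (1-p)*log2((1-p)/(1-q)) = 0.606*log2(0.606/0.19) + 0.394*log2(0.394/0.81) = 0.6044

0.6044 bits


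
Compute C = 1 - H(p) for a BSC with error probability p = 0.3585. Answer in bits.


H(p) = -p*log2(p) - (1-p)*log2(1-p) = -0.3585*log2(0.3585) - 0.6415*log2(0.6415) = 0.530564 + 0.410867 = 0.9414. C = 1 - H(p) = 1 - 0.9414 = 0.0586

0.0586 bits


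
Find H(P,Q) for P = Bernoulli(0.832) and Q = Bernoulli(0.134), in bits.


H(P,Q) = -p*log2(q) - (1-p)*log2(1-q). -0.832*log2(0.134) = 2.412546; -0.168*log2(0.866) = 0.034870. H(P,Q) = 2.412546 + 0.034870 = 2.4474

2.4474 bits


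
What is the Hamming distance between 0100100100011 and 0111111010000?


Count differing positions: . . ^ ^ . ^ ^ ^ ^ . . ^ ^ = 8 differences

8


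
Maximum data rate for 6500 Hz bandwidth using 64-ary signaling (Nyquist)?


Rate = 2 * B * log2(M) = 2 * 6500 * 6.0 = 78000.0

78000.0 bps


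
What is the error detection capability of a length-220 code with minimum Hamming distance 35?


Detection capability = d_min - 1 = 35 - 1 = 34

34 errors


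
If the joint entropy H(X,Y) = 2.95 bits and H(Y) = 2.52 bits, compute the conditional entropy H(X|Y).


H(X|Y) = H(X,Y) - H(Y) = 2.95 - 2.52 = 0.43

0.43 bits


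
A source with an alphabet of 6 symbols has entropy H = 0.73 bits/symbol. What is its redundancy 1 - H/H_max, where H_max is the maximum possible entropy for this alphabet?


H_max = log2(K) = log2(6) = 2.585 bits/symbol. Redundancy = 1 - H/H_max = 1 - 0.73/2.585 = 1 - 0.2824 = 0.7176

0.7176


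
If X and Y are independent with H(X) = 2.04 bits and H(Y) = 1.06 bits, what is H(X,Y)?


For independent variables, H(X,Y) = H(X) + H(Y) = 2.04 + 1.06 = 3.1

3.1 bits


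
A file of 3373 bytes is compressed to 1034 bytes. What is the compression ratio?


Ratio = original / compressed = 3373 / 1034 = 3.2621

3.2621


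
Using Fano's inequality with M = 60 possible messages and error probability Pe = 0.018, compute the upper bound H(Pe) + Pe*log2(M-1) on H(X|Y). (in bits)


H(Pe) = -Pe*log2(Pe) - (1-Pe)*log2(1-Pe) = -0.018*log2(0.018) - 0.982*log2(0.982) = 0.104325 + 0.025733 = 0.1301. Pe*log2(M-1) = 0.018*log2(59) = 0.105888. Bound = H(Pe) + Pe*log2(M-1) = 0.104325 + 0.025733 + 0.105888 = 0.2359

0.2359 bits
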